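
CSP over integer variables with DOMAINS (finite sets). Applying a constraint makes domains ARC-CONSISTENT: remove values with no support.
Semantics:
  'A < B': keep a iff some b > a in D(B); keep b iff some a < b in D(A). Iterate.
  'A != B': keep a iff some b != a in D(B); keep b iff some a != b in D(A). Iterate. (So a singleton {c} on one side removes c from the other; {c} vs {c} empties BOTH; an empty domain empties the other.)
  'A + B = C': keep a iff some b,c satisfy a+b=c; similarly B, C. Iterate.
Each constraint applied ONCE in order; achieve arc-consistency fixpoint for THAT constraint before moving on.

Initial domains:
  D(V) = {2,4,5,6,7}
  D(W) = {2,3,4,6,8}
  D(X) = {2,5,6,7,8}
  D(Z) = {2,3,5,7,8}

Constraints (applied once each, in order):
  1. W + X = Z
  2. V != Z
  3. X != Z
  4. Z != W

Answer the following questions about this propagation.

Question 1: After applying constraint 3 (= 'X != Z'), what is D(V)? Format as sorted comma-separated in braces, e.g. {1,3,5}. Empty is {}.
Constraint 1 (W + X = Z) on D(W)={2,3,4,6,8} D(X)={2,5,6,7,8} D(Z)={2,3,5,7,8}: W {2,3,4,6,8}->{2,3,6}; X {2,5,6,7,8}->{2,5,6}; Z {2,3,5,7,8}->{5,7,8}
Constraint 2 (V != Z) on D(V)={2,4,5,6,7} D(Z)={5,7,8}: no change
Constraint 3 (X != Z) on D(X)={2,5,6} D(Z)={5,7,8}: no change
So after constraint 3: D(V) = {2,4,5,6,7}

Answer: {2,4,5,6,7}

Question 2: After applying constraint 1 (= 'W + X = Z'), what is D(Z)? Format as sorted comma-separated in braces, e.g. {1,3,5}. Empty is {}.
Answer: {5,7,8}

Derivation:
Constraint 1 (W + X = Z) on D(W)={2,3,4,6,8} D(X)={2,5,6,7,8} D(Z)={2,3,5,7,8}: W {2,3,4,6,8}->{2,3,6}; X {2,5,6,7,8}->{2,5,6}; Z {2,3,5,7,8}->{5,7,8}
So after constraint 1: D(Z) = {5,7,8}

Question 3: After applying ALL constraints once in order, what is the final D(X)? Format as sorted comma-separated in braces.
Answer: {2,5,6}

Derivation:
Constraint 1 (W + X = Z) on D(W)={2,3,4,6,8} D(X)={2,5,6,7,8} D(Z)={2,3,5,7,8}: W {2,3,4,6,8}->{2,3,6}; X {2,5,6,7,8}->{2,5,6}; Z {2,3,5,7,8}->{5,7,8}
Constraint 2 (V != Z) on D(V)={2,4,5,6,7} D(Z)={5,7,8}: no change
Constraint 3 (X != Z) on D(X)={2,5,6} D(Z)={5,7,8}: no change
Constraint 4 (Z != W) on D(Z)={5,7,8} D(W)={2,3,6}: no change
So after all 4 constraints: D(X) = {2,5,6}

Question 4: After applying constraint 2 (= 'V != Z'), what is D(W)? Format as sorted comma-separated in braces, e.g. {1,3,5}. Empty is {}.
Answer: {2,3,6}

Derivation:
Constraint 1 (W + X = Z) on D(W)={2,3,4,6,8} D(X)={2,5,6,7,8} D(Z)={2,3,5,7,8}: W {2,3,4,6,8}->{2,3,6}; X {2,5,6,7,8}->{2,5,6}; Z {2,3,5,7,8}->{5,7,8}
Constraint 2 (V != Z) on D(V)={2,4,5,6,7} D(Z)={5,7,8}: no change
So after constraint 2: D(W) = {2,3,6}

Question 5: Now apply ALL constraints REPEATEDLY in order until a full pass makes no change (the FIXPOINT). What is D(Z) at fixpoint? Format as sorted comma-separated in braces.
Answer: {5,7,8}

Derivation:
pass 0 (initial): D(Z)={2,3,5,7,8}
pass 1: W {2,3,4,6,8}->{2,3,6}; X {2,5,6,7,8}->{2,5,6}; Z {2,3,5,7,8}->{5,7,8}
pass 2: no change
Fixpoint after 2 passes: D(Z) = {5,7,8}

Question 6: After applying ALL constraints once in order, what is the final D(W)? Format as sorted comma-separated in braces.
Constraint 1 (W + X = Z) on D(W)={2,3,4,6,8} D(X)={2,5,6,7,8} D(Z)={2,3,5,7,8}: W {2,3,4,6,8}->{2,3,6}; X {2,5,6,7,8}->{2,5,6}; Z {2,3,5,7,8}->{5,7,8}
Constraint 2 (V != Z) on D(V)={2,4,5,6,7} D(Z)={5,7,8}: no change
Constraint 3 (X != Z) on D(X)={2,5,6} D(Z)={5,7,8}: no change
Constraint 4 (Z != W) on D(Z)={5,7,8} D(W)={2,3,6}: no change
So after all 4 constraints: D(W) = {2,3,6}

Answer: {2,3,6}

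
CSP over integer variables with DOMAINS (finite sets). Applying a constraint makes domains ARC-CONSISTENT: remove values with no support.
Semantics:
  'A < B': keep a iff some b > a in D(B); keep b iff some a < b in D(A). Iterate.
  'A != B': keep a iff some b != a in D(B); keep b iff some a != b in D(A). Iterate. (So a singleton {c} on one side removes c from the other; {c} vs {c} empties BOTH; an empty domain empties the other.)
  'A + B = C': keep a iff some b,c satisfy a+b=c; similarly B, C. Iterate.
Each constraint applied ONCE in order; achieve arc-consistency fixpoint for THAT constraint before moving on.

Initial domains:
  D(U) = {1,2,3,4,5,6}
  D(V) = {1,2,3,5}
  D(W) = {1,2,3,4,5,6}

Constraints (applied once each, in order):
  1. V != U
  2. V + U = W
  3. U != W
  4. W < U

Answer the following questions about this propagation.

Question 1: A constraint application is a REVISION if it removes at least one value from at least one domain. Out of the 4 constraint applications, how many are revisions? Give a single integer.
Constraint 1 (V != U) on D(V)={1,2,3,5} D(U)={1,2,3,4,5,6}: no change => not a revision
Constraint 2 (V + U = W) on D(V)={1,2,3,5} D(U)={1,2,3,4,5,6} D(W)={1,2,3,4,5,6}: U {1,2,3,4,5,6}->{1,2,3,4,5}; W {1,2,3,4,5,6}->{2,3,4,5,6} => REVISION
Constraint 3 (U != W) on D(U)={1,2,3,4,5} D(W)={2,3,4,5,6}: no change => not a revision
Constraint 4 (W < U) on D(W)={2,3,4,5,6} D(U)={1,2,3,4,5}: W {2,3,4,5,6}->{2,3,4}; U {1,2,3,4,5}->{3,4,5} => REVISION
Total revisions = 2

Answer: 2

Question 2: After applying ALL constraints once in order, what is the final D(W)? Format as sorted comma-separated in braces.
Constraint 1 (V != U) on D(V)={1,2,3,5} D(U)={1,2,3,4,5,6}: no change
Constraint 2 (V + U = W) on D(V)={1,2,3,5} D(U)={1,2,3,4,5,6} D(W)={1,2,3,4,5,6}: U {1,2,3,4,5,6}->{1,2,3,4,5}; W {1,2,3,4,5,6}->{2,3,4,5,6}
Constraint 3 (U != W) on D(U)={1,2,3,4,5} D(W)={2,3,4,5,6}: no change
Constraint 4 (W < U) on D(W)={2,3,4,5,6} D(U)={1,2,3,4,5}: W {2,3,4,5,6}->{2,3,4}; U {1,2,3,4,5}->{3,4,5}
So after all 4 constraints: D(W) = {2,3,4}

Answer: {2,3,4}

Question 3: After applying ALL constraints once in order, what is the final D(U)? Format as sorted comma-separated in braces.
Answer: {3,4,5}

Derivation:
Constraint 1 (V != U) on D(V)={1,2,3,5} D(U)={1,2,3,4,5,6}: no change
Constraint 2 (V + U = W) on D(V)={1,2,3,5} D(U)={1,2,3,4,5,6} D(W)={1,2,3,4,5,6}: U {1,2,3,4,5,6}->{1,2,3,4,5}; W {1,2,3,4,5,6}->{2,3,4,5,6}
Constraint 3 (U != W) on D(U)={1,2,3,4,5} D(W)={2,3,4,5,6}: no change
Constraint 4 (W < U) on D(W)={2,3,4,5,6} D(U)={1,2,3,4,5}: W {2,3,4,5,6}->{2,3,4}; U {1,2,3,4,5}->{3,4,5}
So after all 4 constraints: D(U) = {3,4,5}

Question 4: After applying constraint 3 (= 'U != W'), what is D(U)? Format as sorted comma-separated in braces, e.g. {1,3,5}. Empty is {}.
Constraint 1 (V != U) on D(V)={1,2,3,5} D(U)={1,2,3,4,5,6}: no change
Constraint 2 (V + U = W) on D(V)={1,2,3,5} D(U)={1,2,3,4,5,6} D(W)={1,2,3,4,5,6}: U {1,2,3,4,5,6}->{1,2,3,4,5}; W {1,2,3,4,5,6}->{2,3,4,5,6}
Constraint 3 (U != W) on D(U)={1,2,3,4,5} D(W)={2,3,4,5,6}: no change
So after constraint 3: D(U) = {1,2,3,4,5}

Answer: {1,2,3,4,5}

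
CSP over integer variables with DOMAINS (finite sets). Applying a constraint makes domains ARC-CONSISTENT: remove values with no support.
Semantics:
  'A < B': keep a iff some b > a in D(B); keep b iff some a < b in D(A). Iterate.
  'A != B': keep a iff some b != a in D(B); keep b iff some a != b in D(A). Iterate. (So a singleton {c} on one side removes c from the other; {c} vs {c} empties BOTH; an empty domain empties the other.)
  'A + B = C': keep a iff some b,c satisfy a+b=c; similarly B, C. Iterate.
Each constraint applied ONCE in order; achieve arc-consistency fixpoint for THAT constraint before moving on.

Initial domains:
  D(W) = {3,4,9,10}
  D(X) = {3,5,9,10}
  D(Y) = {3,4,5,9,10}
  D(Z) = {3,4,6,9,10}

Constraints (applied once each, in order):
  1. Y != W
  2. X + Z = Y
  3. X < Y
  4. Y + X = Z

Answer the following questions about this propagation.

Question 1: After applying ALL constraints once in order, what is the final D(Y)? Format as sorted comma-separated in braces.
Constraint 1 (Y != W) on D(Y)={3,4,5,9,10} D(W)={3,4,9,10}: no change
Constraint 2 (X + Z = Y) on D(X)={3,5,9,10} D(Z)={3,4,6,9,10} D(Y)={3,4,5,9,10}: X {3,5,9,10}->{3,5}; Z {3,4,6,9,10}->{4,6}; Y {3,4,5,9,10}->{9}
Constraint 3 (X < Y) on D(X)={3,5} D(Y)={9}: no change
Constraint 4 (Y + X = Z) on D(Y)={9} D(X)={3,5} D(Z)={4,6}: Y {9}->{}; X {3,5}->{}; Z {4,6}->{}
So after all 4 constraints: D(Y) = {}

Answer: {}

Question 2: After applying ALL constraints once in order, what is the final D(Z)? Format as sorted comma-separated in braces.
Constraint 1 (Y != W) on D(Y)={3,4,5,9,10} D(W)={3,4,9,10}: no change
Constraint 2 (X + Z = Y) on D(X)={3,5,9,10} D(Z)={3,4,6,9,10} D(Y)={3,4,5,9,10}: X {3,5,9,10}->{3,5}; Z {3,4,6,9,10}->{4,6}; Y {3,4,5,9,10}->{9}
Constraint 3 (X < Y) on D(X)={3,5} D(Y)={9}: no change
Constraint 4 (Y + X = Z) on D(Y)={9} D(X)={3,5} D(Z)={4,6}: Y {9}->{}; X {3,5}->{}; Z {4,6}->{}
So after all 4 constraints: D(Z) = {}

Answer: {}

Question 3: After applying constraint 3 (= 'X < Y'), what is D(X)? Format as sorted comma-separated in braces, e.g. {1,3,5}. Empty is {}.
Constraint 1 (Y != W) on D(Y)={3,4,5,9,10} D(W)={3,4,9,10}: no change
Constraint 2 (X + Z = Y) on D(X)={3,5,9,10} D(Z)={3,4,6,9,10} D(Y)={3,4,5,9,10}: X {3,5,9,10}->{3,5}; Z {3,4,6,9,10}->{4,6}; Y {3,4,5,9,10}->{9}
Constraint 3 (X < Y) on D(X)={3,5} D(Y)={9}: no change
So after constraint 3: D(X) = {3,5}

Answer: {3,5}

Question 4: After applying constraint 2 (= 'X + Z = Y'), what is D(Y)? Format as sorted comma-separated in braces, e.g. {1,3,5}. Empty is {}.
Constraint 1 (Y != W) on D(Y)={3,4,5,9,10} D(W)={3,4,9,10}: no change
Constraint 2 (X + Z = Y) on D(X)={3,5,9,10} D(Z)={3,4,6,9,10} D(Y)={3,4,5,9,10}: X {3,5,9,10}->{3,5}; Z {3,4,6,9,10}->{4,6}; Y {3,4,5,9,10}->{9}
So after constraint 2: D(Y) = {9}

Answer: {9}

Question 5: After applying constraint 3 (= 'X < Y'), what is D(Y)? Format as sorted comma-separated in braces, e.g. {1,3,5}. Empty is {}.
Constraint 1 (Y != W) on D(Y)={3,4,5,9,10} D(W)={3,4,9,10}: no change
Constraint 2 (X + Z = Y) on D(X)={3,5,9,10} D(Z)={3,4,6,9,10} D(Y)={3,4,5,9,10}: X {3,5,9,10}->{3,5}; Z {3,4,6,9,10}->{4,6}; Y {3,4,5,9,10}->{9}
Constraint 3 (X < Y) on D(X)={3,5} D(Y)={9}: no change
So after constraint 3: D(Y) = {9}

Answer: {9}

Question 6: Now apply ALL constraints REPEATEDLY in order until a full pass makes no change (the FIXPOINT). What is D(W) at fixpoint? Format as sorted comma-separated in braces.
pass 0 (initial): D(W)={3,4,9,10}
pass 1: X {3,5,9,10}->{}; Y {3,4,5,9,10}->{}; Z {3,4,6,9,10}->{}
pass 2: W {3,4,9,10}->{}
pass 3: no change
Fixpoint after 3 passes: D(W) = {}

Answer: {}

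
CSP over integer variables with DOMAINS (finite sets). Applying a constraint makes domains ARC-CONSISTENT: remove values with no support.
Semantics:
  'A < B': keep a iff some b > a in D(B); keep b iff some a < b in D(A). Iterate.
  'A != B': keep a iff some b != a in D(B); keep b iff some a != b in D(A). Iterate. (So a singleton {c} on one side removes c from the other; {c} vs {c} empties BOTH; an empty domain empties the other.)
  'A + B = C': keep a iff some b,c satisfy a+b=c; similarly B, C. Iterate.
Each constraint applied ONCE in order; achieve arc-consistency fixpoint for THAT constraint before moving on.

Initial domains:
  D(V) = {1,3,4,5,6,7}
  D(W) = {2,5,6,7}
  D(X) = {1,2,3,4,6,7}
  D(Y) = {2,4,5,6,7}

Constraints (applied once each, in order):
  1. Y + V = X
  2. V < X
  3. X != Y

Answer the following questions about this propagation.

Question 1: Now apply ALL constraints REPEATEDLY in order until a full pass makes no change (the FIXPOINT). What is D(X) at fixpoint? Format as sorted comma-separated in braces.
pass 0 (initial): D(X)={1,2,3,4,6,7}
pass 1: V {1,3,4,5,6,7}->{1,3,4,5}; X {1,2,3,4,6,7}->{3,6,7}; Y {2,4,5,6,7}->{2,4,5,6}
pass 2: no change
Fixpoint after 2 passes: D(X) = {3,6,7}

Answer: {3,6,7}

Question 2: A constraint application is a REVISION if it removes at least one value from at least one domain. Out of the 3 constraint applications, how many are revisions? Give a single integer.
Answer: 1

Derivation:
Constraint 1 (Y + V = X) on D(Y)={2,4,5,6,7} D(V)={1,3,4,5,6,7} D(X)={1,2,3,4,6,7}: Y {2,4,5,6,7}->{2,4,5,6}; V {1,3,4,5,6,7}->{1,3,4,5}; X {1,2,3,4,6,7}->{3,6,7} => REVISION
Constraint 2 (V < X) on D(V)={1,3,4,5} D(X)={3,6,7}: no change => not a revision
Constraint 3 (X != Y) on D(X)={3,6,7} D(Y)={2,4,5,6}: no change => not a revision
Total revisions = 1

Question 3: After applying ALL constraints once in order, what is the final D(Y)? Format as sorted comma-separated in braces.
Constraint 1 (Y + V = X) on D(Y)={2,4,5,6,7} D(V)={1,3,4,5,6,7} D(X)={1,2,3,4,6,7}: Y {2,4,5,6,7}->{2,4,5,6}; V {1,3,4,5,6,7}->{1,3,4,5}; X {1,2,3,4,6,7}->{3,6,7}
Constraint 2 (V < X) on D(V)={1,3,4,5} D(X)={3,6,7}: no change
Constraint 3 (X != Y) on D(X)={3,6,7} D(Y)={2,4,5,6}: no change
So after all 3 constraints: D(Y) = {2,4,5,6}

Answer: {2,4,5,6}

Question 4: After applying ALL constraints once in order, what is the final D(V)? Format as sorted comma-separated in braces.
Answer: {1,3,4,5}

Derivation:
Constraint 1 (Y + V = X) on D(Y)={2,4,5,6,7} D(V)={1,3,4,5,6,7} D(X)={1,2,3,4,6,7}: Y {2,4,5,6,7}->{2,4,5,6}; V {1,3,4,5,6,7}->{1,3,4,5}; X {1,2,3,4,6,7}->{3,6,7}
Constraint 2 (V < X) on D(V)={1,3,4,5} D(X)={3,6,7}: no change
Constraint 3 (X != Y) on D(X)={3,6,7} D(Y)={2,4,5,6}: no change
So after all 3 constraints: D(V) = {1,3,4,5}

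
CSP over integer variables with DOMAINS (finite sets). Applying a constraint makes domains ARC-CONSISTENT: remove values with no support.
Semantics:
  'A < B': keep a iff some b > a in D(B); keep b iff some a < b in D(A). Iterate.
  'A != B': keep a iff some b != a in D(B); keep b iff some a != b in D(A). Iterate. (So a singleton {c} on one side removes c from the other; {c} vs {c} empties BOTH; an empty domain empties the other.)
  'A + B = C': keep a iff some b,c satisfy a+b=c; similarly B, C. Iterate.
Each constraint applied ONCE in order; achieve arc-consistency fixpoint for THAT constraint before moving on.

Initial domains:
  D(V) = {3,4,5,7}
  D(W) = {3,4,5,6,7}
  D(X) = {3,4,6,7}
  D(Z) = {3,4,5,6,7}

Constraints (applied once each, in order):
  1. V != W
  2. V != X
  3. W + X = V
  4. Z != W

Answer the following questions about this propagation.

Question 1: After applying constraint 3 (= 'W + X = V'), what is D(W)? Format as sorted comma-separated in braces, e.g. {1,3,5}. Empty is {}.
Answer: {3,4}

Derivation:
Constraint 1 (V != W) on D(V)={3,4,5,7} D(W)={3,4,5,6,7}: no change
Constraint 2 (V != X) on D(V)={3,4,5,7} D(X)={3,4,6,7}: no change
Constraint 3 (W + X = V) on D(W)={3,4,5,6,7} D(X)={3,4,6,7} D(V)={3,4,5,7}: W {3,4,5,6,7}->{3,4}; X {3,4,6,7}->{3,4}; V {3,4,5,7}->{7}
So after constraint 3: D(W) = {3,4}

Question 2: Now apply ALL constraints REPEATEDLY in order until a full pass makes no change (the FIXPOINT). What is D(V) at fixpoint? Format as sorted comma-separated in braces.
pass 0 (initial): D(V)={3,4,5,7}
pass 1: V {3,4,5,7}->{7}; W {3,4,5,6,7}->{3,4}; X {3,4,6,7}->{3,4}
pass 2: no change
Fixpoint after 2 passes: D(V) = {7}

Answer: {7}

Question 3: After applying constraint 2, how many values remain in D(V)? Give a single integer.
Constraint 1 (V != W) on D(V)={3,4,5,7} D(W)={3,4,5,6,7}: no change
Constraint 2 (V != X) on D(V)={3,4,5,7} D(X)={3,4,6,7}: no change
So after constraint 2: D(V)={3,4,5,7}, size = 4

Answer: 4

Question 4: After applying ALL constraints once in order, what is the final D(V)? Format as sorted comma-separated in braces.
Constraint 1 (V != W) on D(V)={3,4,5,7} D(W)={3,4,5,6,7}: no change
Constraint 2 (V != X) on D(V)={3,4,5,7} D(X)={3,4,6,7}: no change
Constraint 3 (W + X = V) on D(W)={3,4,5,6,7} D(X)={3,4,6,7} D(V)={3,4,5,7}: W {3,4,5,6,7}->{3,4}; X {3,4,6,7}->{3,4}; V {3,4,5,7}->{7}
Constraint 4 (Z != W) on D(Z)={3,4,5,6,7} D(W)={3,4}: no change
So after all 4 constraints: D(V) = {7}

Answer: {7}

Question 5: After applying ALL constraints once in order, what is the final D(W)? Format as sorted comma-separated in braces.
Constraint 1 (V != W) on D(V)={3,4,5,7} D(W)={3,4,5,6,7}: no change
Constraint 2 (V != X) on D(V)={3,4,5,7} D(X)={3,4,6,7}: no change
Constraint 3 (W + X = V) on D(W)={3,4,5,6,7} D(X)={3,4,6,7} D(V)={3,4,5,7}: W {3,4,5,6,7}->{3,4}; X {3,4,6,7}->{3,4}; V {3,4,5,7}->{7}
Constraint 4 (Z != W) on D(Z)={3,4,5,6,7} D(W)={3,4}: no change
So after all 4 constraints: D(W) = {3,4}

Answer: {3,4}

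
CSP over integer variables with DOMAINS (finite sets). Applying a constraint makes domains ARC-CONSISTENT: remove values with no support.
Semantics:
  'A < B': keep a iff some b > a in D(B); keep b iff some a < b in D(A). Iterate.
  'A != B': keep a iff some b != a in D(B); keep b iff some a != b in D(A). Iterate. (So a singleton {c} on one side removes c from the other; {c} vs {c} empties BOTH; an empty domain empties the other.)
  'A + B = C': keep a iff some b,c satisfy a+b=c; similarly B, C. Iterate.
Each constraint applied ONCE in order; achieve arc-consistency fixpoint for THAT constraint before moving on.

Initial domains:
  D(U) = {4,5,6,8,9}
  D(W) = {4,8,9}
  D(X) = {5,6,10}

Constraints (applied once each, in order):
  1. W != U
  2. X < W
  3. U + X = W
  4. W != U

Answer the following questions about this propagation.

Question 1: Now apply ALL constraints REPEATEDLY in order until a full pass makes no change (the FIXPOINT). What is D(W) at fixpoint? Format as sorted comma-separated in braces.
pass 0 (initial): D(W)={4,8,9}
pass 1: U {4,5,6,8,9}->{4}; W {4,8,9}->{9}; X {5,6,10}->{5}
pass 2: no change
Fixpoint after 2 passes: D(W) = {9}

Answer: {9}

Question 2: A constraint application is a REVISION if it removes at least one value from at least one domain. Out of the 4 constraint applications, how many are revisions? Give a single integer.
Answer: 2

Derivation:
Constraint 1 (W != U) on D(W)={4,8,9} D(U)={4,5,6,8,9}: no change => not a revision
Constraint 2 (X < W) on D(X)={5,6,10} D(W)={4,8,9}: X {5,6,10}->{5,6}; W {4,8,9}->{8,9} => REVISION
Constraint 3 (U + X = W) on D(U)={4,5,6,8,9} D(X)={5,6} D(W)={8,9}: U {4,5,6,8,9}->{4}; X {5,6}->{5}; W {8,9}->{9} => REVISION
Constraint 4 (W != U) on D(W)={9} D(U)={4}: no change => not a revision
Total revisions = 2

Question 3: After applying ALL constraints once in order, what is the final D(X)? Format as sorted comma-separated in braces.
Answer: {5}

Derivation:
Constraint 1 (W != U) on D(W)={4,8,9} D(U)={4,5,6,8,9}: no change
Constraint 2 (X < W) on D(X)={5,6,10} D(W)={4,8,9}: X {5,6,10}->{5,6}; W {4,8,9}->{8,9}
Constraint 3 (U + X = W) on D(U)={4,5,6,8,9} D(X)={5,6} D(W)={8,9}: U {4,5,6,8,9}->{4}; X {5,6}->{5}; W {8,9}->{9}
Constraint 4 (W != U) on D(W)={9} D(U)={4}: no change
So after all 4 constraints: D(X) = {5}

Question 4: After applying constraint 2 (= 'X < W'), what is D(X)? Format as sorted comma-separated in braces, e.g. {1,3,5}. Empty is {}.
Answer: {5,6}

Derivation:
Constraint 1 (W != U) on D(W)={4,8,9} D(U)={4,5,6,8,9}: no change
Constraint 2 (X < W) on D(X)={5,6,10} D(W)={4,8,9}: X {5,6,10}->{5,6}; W {4,8,9}->{8,9}
So after constraint 2: D(X) = {5,6}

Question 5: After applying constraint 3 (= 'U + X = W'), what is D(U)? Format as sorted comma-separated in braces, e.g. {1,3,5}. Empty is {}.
Answer: {4}

Derivation:
Constraint 1 (W != U) on D(W)={4,8,9} D(U)={4,5,6,8,9}: no change
Constraint 2 (X < W) on D(X)={5,6,10} D(W)={4,8,9}: X {5,6,10}->{5,6}; W {4,8,9}->{8,9}
Constraint 3 (U + X = W) on D(U)={4,5,6,8,9} D(X)={5,6} D(W)={8,9}: U {4,5,6,8,9}->{4}; X {5,6}->{5}; W {8,9}->{9}
So after constraint 3: D(U) = {4}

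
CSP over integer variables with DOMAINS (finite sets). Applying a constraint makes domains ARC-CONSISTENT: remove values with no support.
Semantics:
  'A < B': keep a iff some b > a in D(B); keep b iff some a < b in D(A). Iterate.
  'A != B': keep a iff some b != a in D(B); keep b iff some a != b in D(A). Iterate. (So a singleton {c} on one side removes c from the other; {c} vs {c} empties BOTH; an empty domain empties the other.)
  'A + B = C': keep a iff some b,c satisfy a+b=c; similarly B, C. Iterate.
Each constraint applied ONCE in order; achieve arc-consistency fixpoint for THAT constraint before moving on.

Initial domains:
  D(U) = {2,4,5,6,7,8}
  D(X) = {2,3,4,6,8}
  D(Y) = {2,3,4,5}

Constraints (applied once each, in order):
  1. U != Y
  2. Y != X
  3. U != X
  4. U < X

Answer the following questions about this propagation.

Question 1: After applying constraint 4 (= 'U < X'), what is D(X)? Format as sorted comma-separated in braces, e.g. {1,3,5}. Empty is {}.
Answer: {3,4,6,8}

Derivation:
Constraint 1 (U != Y) on D(U)={2,4,5,6,7,8} D(Y)={2,3,4,5}: no change
Constraint 2 (Y != X) on D(Y)={2,3,4,5} D(X)={2,3,4,6,8}: no change
Constraint 3 (U != X) on D(U)={2,4,5,6,7,8} D(X)={2,3,4,6,8}: no change
Constraint 4 (U < X) on D(U)={2,4,5,6,7,8} D(X)={2,3,4,6,8}: U {2,4,5,6,7,8}->{2,4,5,6,7}; X {2,3,4,6,8}->{3,4,6,8}
So after constraint 4: D(X) = {3,4,6,8}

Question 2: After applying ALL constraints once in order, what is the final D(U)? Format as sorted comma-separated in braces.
Answer: {2,4,5,6,7}

Derivation:
Constraint 1 (U != Y) on D(U)={2,4,5,6,7,8} D(Y)={2,3,4,5}: no change
Constraint 2 (Y != X) on D(Y)={2,3,4,5} D(X)={2,3,4,6,8}: no change
Constraint 3 (U != X) on D(U)={2,4,5,6,7,8} D(X)={2,3,4,6,8}: no change
Constraint 4 (U < X) on D(U)={2,4,5,6,7,8} D(X)={2,3,4,6,8}: U {2,4,5,6,7,8}->{2,4,5,6,7}; X {2,3,4,6,8}->{3,4,6,8}
So after all 4 constraints: D(U) = {2,4,5,6,7}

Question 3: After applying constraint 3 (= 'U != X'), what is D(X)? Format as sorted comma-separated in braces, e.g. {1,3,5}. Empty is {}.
Answer: {2,3,4,6,8}

Derivation:
Constraint 1 (U != Y) on D(U)={2,4,5,6,7,8} D(Y)={2,3,4,5}: no change
Constraint 2 (Y != X) on D(Y)={2,3,4,5} D(X)={2,3,4,6,8}: no change
Constraint 3 (U != X) on D(U)={2,4,5,6,7,8} D(X)={2,3,4,6,8}: no change
So after constraint 3: D(X) = {2,3,4,6,8}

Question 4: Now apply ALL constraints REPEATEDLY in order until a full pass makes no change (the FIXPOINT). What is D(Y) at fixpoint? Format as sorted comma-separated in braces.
Answer: {2,3,4,5}

Derivation:
pass 0 (initial): D(Y)={2,3,4,5}
pass 1: U {2,4,5,6,7,8}->{2,4,5,6,7}; X {2,3,4,6,8}->{3,4,6,8}
pass 2: no change
Fixpoint after 2 passes: D(Y) = {2,3,4,5}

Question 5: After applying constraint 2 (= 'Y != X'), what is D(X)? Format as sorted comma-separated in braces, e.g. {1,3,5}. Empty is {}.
Constraint 1 (U != Y) on D(U)={2,4,5,6,7,8} D(Y)={2,3,4,5}: no change
Constraint 2 (Y != X) on D(Y)={2,3,4,5} D(X)={2,3,4,6,8}: no change
So after constraint 2: D(X) = {2,3,4,6,8}

Answer: {2,3,4,6,8}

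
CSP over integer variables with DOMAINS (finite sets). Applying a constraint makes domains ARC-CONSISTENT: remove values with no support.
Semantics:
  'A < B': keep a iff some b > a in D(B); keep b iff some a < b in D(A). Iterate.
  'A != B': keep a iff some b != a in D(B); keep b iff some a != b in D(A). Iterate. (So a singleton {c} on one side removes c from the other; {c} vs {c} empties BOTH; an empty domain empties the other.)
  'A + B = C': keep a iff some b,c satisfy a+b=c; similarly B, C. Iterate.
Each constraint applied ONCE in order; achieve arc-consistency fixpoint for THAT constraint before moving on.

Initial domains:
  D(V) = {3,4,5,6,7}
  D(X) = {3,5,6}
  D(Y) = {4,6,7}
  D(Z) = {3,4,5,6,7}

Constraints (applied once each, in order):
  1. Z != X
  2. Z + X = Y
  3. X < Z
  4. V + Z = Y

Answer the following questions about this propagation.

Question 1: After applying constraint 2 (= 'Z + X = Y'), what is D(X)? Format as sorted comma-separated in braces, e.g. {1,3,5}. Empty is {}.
Answer: {3}

Derivation:
Constraint 1 (Z != X) on D(Z)={3,4,5,6,7} D(X)={3,5,6}: no change
Constraint 2 (Z + X = Y) on D(Z)={3,4,5,6,7} D(X)={3,5,6} D(Y)={4,6,7}: Z {3,4,5,6,7}->{3,4}; X {3,5,6}->{3}; Y {4,6,7}->{6,7}
So after constraint 2: D(X) = {3}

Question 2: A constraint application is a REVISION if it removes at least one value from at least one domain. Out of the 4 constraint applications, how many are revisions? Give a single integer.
Answer: 3

Derivation:
Constraint 1 (Z != X) on D(Z)={3,4,5,6,7} D(X)={3,5,6}: no change => not a revision
Constraint 2 (Z + X = Y) on D(Z)={3,4,5,6,7} D(X)={3,5,6} D(Y)={4,6,7}: Z {3,4,5,6,7}->{3,4}; X {3,5,6}->{3}; Y {4,6,7}->{6,7} => REVISION
Constraint 3 (X < Z) on D(X)={3} D(Z)={3,4}: Z {3,4}->{4} => REVISION
Constraint 4 (V + Z = Y) on D(V)={3,4,5,6,7} D(Z)={4} D(Y)={6,7}: V {3,4,5,6,7}->{3}; Y {6,7}->{7} => REVISION
Total revisions = 3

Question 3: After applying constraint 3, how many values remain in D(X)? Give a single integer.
Answer: 1

Derivation:
Constraint 1 (Z != X) on D(Z)={3,4,5,6,7} D(X)={3,5,6}: no change
Constraint 2 (Z + X = Y) on D(Z)={3,4,5,6,7} D(X)={3,5,6} D(Y)={4,6,7}: Z {3,4,5,6,7}->{3,4}; X {3,5,6}->{3}; Y {4,6,7}->{6,7}
Constraint 3 (X < Z) on D(X)={3} D(Z)={3,4}: Z {3,4}->{4}
So after constraint 3: D(X)={3}, size = 1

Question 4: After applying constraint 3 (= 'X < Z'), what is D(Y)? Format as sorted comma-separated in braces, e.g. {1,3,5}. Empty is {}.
Constraint 1 (Z != X) on D(Z)={3,4,5,6,7} D(X)={3,5,6}: no change
Constraint 2 (Z + X = Y) on D(Z)={3,4,5,6,7} D(X)={3,5,6} D(Y)={4,6,7}: Z {3,4,5,6,7}->{3,4}; X {3,5,6}->{3}; Y {4,6,7}->{6,7}
Constraint 3 (X < Z) on D(X)={3} D(Z)={3,4}: Z {3,4}->{4}
So after constraint 3: D(Y) = {6,7}

Answer: {6,7}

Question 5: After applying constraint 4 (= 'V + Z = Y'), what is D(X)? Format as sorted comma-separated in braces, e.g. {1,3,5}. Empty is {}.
Answer: {3}

Derivation:
Constraint 1 (Z != X) on D(Z)={3,4,5,6,7} D(X)={3,5,6}: no change
Constraint 2 (Z + X = Y) on D(Z)={3,4,5,6,7} D(X)={3,5,6} D(Y)={4,6,7}: Z {3,4,5,6,7}->{3,4}; X {3,5,6}->{3}; Y {4,6,7}->{6,7}
Constraint 3 (X < Z) on D(X)={3} D(Z)={3,4}: Z {3,4}->{4}
Constraint 4 (V + Z = Y) on D(V)={3,4,5,6,7} D(Z)={4} D(Y)={6,7}: V {3,4,5,6,7}->{3}; Y {6,7}->{7}
So after constraint 4: D(X) = {3}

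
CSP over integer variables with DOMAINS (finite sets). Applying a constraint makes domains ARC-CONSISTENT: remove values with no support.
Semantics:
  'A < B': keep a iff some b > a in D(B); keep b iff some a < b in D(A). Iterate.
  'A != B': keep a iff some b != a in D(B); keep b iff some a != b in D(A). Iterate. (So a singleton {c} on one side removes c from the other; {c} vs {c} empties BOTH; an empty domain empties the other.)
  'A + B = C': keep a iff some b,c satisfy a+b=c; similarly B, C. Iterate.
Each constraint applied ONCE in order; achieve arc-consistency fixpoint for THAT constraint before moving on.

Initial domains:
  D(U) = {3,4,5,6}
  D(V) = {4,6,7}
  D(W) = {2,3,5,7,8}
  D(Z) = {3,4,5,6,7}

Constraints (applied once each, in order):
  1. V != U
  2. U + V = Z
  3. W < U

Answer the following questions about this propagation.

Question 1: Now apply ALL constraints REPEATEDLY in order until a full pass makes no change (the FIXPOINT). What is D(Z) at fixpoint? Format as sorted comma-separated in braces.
pass 0 (initial): D(Z)={3,4,5,6,7}
pass 1: U {3,4,5,6}->{3}; V {4,6,7}->{4}; W {2,3,5,7,8}->{2}; Z {3,4,5,6,7}->{7}
pass 2: no change
Fixpoint after 2 passes: D(Z) = {7}

Answer: {7}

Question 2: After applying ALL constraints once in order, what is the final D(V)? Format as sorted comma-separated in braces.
Constraint 1 (V != U) on D(V)={4,6,7} D(U)={3,4,5,6}: no change
Constraint 2 (U + V = Z) on D(U)={3,4,5,6} D(V)={4,6,7} D(Z)={3,4,5,6,7}: U {3,4,5,6}->{3}; V {4,6,7}->{4}; Z {3,4,5,6,7}->{7}
Constraint 3 (W < U) on D(W)={2,3,5,7,8} D(U)={3}: W {2,3,5,7,8}->{2}
So after all 3 constraints: D(V) = {4}

Answer: {4}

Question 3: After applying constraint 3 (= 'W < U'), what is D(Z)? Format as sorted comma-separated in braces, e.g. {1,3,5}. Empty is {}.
Constraint 1 (V != U) on D(V)={4,6,7} D(U)={3,4,5,6}: no change
Constraint 2 (U + V = Z) on D(U)={3,4,5,6} D(V)={4,6,7} D(Z)={3,4,5,6,7}: U {3,4,5,6}->{3}; V {4,6,7}->{4}; Z {3,4,5,6,7}->{7}
Constraint 3 (W < U) on D(W)={2,3,5,7,8} D(U)={3}: W {2,3,5,7,8}->{2}
So after constraint 3: D(Z) = {7}

Answer: {7}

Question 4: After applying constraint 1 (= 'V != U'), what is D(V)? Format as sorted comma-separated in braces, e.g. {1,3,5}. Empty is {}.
Constraint 1 (V != U) on D(V)={4,6,7} D(U)={3,4,5,6}: no change
So after constraint 1: D(V) = {4,6,7}

Answer: {4,6,7}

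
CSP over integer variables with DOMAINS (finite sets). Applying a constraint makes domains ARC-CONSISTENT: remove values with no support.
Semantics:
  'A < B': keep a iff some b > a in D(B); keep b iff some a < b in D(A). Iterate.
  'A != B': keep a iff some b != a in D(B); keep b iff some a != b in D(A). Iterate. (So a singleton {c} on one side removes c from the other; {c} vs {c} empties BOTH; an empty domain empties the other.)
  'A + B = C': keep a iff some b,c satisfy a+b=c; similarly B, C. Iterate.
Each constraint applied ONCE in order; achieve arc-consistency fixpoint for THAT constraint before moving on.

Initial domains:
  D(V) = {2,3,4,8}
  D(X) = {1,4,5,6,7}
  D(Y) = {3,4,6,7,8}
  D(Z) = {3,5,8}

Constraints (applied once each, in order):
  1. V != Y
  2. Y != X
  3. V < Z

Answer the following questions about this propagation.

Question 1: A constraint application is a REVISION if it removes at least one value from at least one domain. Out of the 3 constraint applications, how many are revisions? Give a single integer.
Constraint 1 (V != Y) on D(V)={2,3,4,8} D(Y)={3,4,6,7,8}: no change => not a revision
Constraint 2 (Y != X) on D(Y)={3,4,6,7,8} D(X)={1,4,5,6,7}: no change => not a revision
Constraint 3 (V < Z) on D(V)={2,3,4,8} D(Z)={3,5,8}: V {2,3,4,8}->{2,3,4} => REVISION
Total revisions = 1

Answer: 1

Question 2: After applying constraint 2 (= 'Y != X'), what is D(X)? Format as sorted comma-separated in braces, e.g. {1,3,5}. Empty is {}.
Answer: {1,4,5,6,7}

Derivation:
Constraint 1 (V != Y) on D(V)={2,3,4,8} D(Y)={3,4,6,7,8}: no change
Constraint 2 (Y != X) on D(Y)={3,4,6,7,8} D(X)={1,4,5,6,7}: no change
So after constraint 2: D(X) = {1,4,5,6,7}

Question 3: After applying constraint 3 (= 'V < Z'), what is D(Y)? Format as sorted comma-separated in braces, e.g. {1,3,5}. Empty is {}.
Constraint 1 (V != Y) on D(V)={2,3,4,8} D(Y)={3,4,6,7,8}: no change
Constraint 2 (Y != X) on D(Y)={3,4,6,7,8} D(X)={1,4,5,6,7}: no change
Constraint 3 (V < Z) on D(V)={2,3,4,8} D(Z)={3,5,8}: V {2,3,4,8}->{2,3,4}
So after constraint 3: D(Y) = {3,4,6,7,8}

Answer: {3,4,6,7,8}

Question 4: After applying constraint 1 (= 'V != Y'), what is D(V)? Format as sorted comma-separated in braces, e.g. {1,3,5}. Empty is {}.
Answer: {2,3,4,8}

Derivation:
Constraint 1 (V != Y) on D(V)={2,3,4,8} D(Y)={3,4,6,7,8}: no change
So after constraint 1: D(V) = {2,3,4,8}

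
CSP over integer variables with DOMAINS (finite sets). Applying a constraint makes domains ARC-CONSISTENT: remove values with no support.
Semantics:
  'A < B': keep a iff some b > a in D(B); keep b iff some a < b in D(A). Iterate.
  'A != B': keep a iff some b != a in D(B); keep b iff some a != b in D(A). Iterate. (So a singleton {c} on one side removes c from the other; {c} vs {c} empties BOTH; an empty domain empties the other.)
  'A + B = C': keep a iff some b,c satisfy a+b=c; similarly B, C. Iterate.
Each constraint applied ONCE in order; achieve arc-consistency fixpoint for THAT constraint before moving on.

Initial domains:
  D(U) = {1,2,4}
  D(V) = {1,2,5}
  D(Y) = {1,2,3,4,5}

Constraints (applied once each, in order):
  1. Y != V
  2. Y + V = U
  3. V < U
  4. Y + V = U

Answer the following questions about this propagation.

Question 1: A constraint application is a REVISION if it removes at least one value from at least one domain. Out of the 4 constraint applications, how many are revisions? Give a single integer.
Constraint 1 (Y != V) on D(Y)={1,2,3,4,5} D(V)={1,2,5}: no change => not a revision
Constraint 2 (Y + V = U) on D(Y)={1,2,3,4,5} D(V)={1,2,5} D(U)={1,2,4}: Y {1,2,3,4,5}->{1,2,3}; V {1,2,5}->{1,2}; U {1,2,4}->{2,4} => REVISION
Constraint 3 (V < U) on D(V)={1,2} D(U)={2,4}: no change => not a revision
Constraint 4 (Y + V = U) on D(Y)={1,2,3} D(V)={1,2} D(U)={2,4}: no change => not a revision
Total revisions = 1

Answer: 1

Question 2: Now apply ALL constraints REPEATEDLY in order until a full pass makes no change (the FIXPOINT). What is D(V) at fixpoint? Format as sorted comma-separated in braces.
pass 0 (initial): D(V)={1,2,5}
pass 1: U {1,2,4}->{2,4}; V {1,2,5}->{1,2}; Y {1,2,3,4,5}->{1,2,3}
pass 2: no change
Fixpoint after 2 passes: D(V) = {1,2}

Answer: {1,2}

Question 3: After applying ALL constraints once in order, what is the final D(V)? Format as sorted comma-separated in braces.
Constraint 1 (Y != V) on D(Y)={1,2,3,4,5} D(V)={1,2,5}: no change
Constraint 2 (Y + V = U) on D(Y)={1,2,3,4,5} D(V)={1,2,5} D(U)={1,2,4}: Y {1,2,3,4,5}->{1,2,3}; V {1,2,5}->{1,2}; U {1,2,4}->{2,4}
Constraint 3 (V < U) on D(V)={1,2} D(U)={2,4}: no change
Constraint 4 (Y + V = U) on D(Y)={1,2,3} D(V)={1,2} D(U)={2,4}: no change
So after all 4 constraints: D(V) = {1,2}

Answer: {1,2}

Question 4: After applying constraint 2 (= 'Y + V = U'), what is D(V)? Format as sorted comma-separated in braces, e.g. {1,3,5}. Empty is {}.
Answer: {1,2}

Derivation:
Constraint 1 (Y != V) on D(Y)={1,2,3,4,5} D(V)={1,2,5}: no change
Constraint 2 (Y + V = U) on D(Y)={1,2,3,4,5} D(V)={1,2,5} D(U)={1,2,4}: Y {1,2,3,4,5}->{1,2,3}; V {1,2,5}->{1,2}; U {1,2,4}->{2,4}
So after constraint 2: D(V) = {1,2}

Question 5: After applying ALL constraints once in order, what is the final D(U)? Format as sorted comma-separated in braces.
Answer: {2,4}

Derivation:
Constraint 1 (Y != V) on D(Y)={1,2,3,4,5} D(V)={1,2,5}: no change
Constraint 2 (Y + V = U) on D(Y)={1,2,3,4,5} D(V)={1,2,5} D(U)={1,2,4}: Y {1,2,3,4,5}->{1,2,3}; V {1,2,5}->{1,2}; U {1,2,4}->{2,4}
Constraint 3 (V < U) on D(V)={1,2} D(U)={2,4}: no change
Constraint 4 (Y + V = U) on D(Y)={1,2,3} D(V)={1,2} D(U)={2,4}: no change
So after all 4 constraints: D(U) = {2,4}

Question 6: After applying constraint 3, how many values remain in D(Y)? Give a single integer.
Constraint 1 (Y != V) on D(Y)={1,2,3,4,5} D(V)={1,2,5}: no change
Constraint 2 (Y + V = U) on D(Y)={1,2,3,4,5} D(V)={1,2,5} D(U)={1,2,4}: Y {1,2,3,4,5}->{1,2,3}; V {1,2,5}->{1,2}; U {1,2,4}->{2,4}
Constraint 3 (V < U) on D(V)={1,2} D(U)={2,4}: no change
So after constraint 3: D(Y)={1,2,3}, size = 3

Answer: 3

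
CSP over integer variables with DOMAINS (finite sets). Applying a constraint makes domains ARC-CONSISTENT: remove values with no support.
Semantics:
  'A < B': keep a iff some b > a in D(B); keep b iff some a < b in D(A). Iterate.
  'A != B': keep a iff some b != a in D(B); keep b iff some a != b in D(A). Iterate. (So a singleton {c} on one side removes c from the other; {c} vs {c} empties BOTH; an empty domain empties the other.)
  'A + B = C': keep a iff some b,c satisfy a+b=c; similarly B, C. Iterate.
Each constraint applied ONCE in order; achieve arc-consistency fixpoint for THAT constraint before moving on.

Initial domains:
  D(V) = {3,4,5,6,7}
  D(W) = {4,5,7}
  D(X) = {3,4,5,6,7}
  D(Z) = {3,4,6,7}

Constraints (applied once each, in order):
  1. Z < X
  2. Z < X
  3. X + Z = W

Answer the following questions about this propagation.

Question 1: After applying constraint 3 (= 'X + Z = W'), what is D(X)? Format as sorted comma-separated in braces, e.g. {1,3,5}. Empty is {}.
Constraint 1 (Z < X) on D(Z)={3,4,6,7} D(X)={3,4,5,6,7}: Z {3,4,6,7}->{3,4,6}; X {3,4,5,6,7}->{4,5,6,7}
Constraint 2 (Z < X) on D(Z)={3,4,6} D(X)={4,5,6,7}: no change
Constraint 3 (X + Z = W) on D(X)={4,5,6,7} D(Z)={3,4,6} D(W)={4,5,7}: X {4,5,6,7}->{4}; Z {3,4,6}->{3}; W {4,5,7}->{7}
So after constraint 3: D(X) = {4}

Answer: {4}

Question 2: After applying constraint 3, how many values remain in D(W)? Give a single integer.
Constraint 1 (Z < X) on D(Z)={3,4,6,7} D(X)={3,4,5,6,7}: Z {3,4,6,7}->{3,4,6}; X {3,4,5,6,7}->{4,5,6,7}
Constraint 2 (Z < X) on D(Z)={3,4,6} D(X)={4,5,6,7}: no change
Constraint 3 (X + Z = W) on D(X)={4,5,6,7} D(Z)={3,4,6} D(W)={4,5,7}: X {4,5,6,7}->{4}; Z {3,4,6}->{3}; W {4,5,7}->{7}
So after constraint 3: D(W)={7}, size = 1

Answer: 1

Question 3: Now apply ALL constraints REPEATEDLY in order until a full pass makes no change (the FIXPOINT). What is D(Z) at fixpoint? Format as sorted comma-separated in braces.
Answer: {3}

Derivation:
pass 0 (initial): D(Z)={3,4,6,7}
pass 1: W {4,5,7}->{7}; X {3,4,5,6,7}->{4}; Z {3,4,6,7}->{3}
pass 2: no change
Fixpoint after 2 passes: D(Z) = {3}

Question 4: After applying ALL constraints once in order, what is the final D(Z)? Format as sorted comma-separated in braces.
Constraint 1 (Z < X) on D(Z)={3,4,6,7} D(X)={3,4,5,6,7}: Z {3,4,6,7}->{3,4,6}; X {3,4,5,6,7}->{4,5,6,7}
Constraint 2 (Z < X) on D(Z)={3,4,6} D(X)={4,5,6,7}: no change
Constraint 3 (X + Z = W) on D(X)={4,5,6,7} D(Z)={3,4,6} D(W)={4,5,7}: X {4,5,6,7}->{4}; Z {3,4,6}->{3}; W {4,5,7}->{7}
So after all 3 constraints: D(Z) = {3}

Answer: {3}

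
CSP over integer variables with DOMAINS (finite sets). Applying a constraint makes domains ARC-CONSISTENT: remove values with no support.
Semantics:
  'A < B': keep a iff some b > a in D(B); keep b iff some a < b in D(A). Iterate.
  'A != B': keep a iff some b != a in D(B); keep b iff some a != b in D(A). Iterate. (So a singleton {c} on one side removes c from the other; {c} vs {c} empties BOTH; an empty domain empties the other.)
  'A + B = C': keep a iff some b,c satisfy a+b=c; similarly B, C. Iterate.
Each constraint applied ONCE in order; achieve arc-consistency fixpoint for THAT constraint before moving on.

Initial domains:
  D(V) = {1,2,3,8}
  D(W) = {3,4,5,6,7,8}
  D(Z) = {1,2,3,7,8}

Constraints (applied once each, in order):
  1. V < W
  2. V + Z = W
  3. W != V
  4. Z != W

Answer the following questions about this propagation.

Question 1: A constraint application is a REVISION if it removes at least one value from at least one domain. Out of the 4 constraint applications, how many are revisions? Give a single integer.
Constraint 1 (V < W) on D(V)={1,2,3,8} D(W)={3,4,5,6,7,8}: V {1,2,3,8}->{1,2,3} => REVISION
Constraint 2 (V + Z = W) on D(V)={1,2,3} D(Z)={1,2,3,7,8} D(W)={3,4,5,6,7,8}: Z {1,2,3,7,8}->{1,2,3,7}; W {3,4,5,6,7,8}->{3,4,5,6,8} => REVISION
Constraint 3 (W != V) on D(W)={3,4,5,6,8} D(V)={1,2,3}: no change => not a revision
Constraint 4 (Z != W) on D(Z)={1,2,3,7} D(W)={3,4,5,6,8}: no change => not a revision
Total revisions = 2

Answer: 2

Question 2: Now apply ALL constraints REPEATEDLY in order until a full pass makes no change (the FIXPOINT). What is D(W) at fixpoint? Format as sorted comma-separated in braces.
pass 0 (initial): D(W)={3,4,5,6,7,8}
pass 1: V {1,2,3,8}->{1,2,3}; W {3,4,5,6,7,8}->{3,4,5,6,8}; Z {1,2,3,7,8}->{1,2,3,7}
pass 2: no change
Fixpoint after 2 passes: D(W) = {3,4,5,6,8}

Answer: {3,4,5,6,8}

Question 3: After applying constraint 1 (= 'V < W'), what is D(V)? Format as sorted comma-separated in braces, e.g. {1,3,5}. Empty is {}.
Answer: {1,2,3}

Derivation:
Constraint 1 (V < W) on D(V)={1,2,3,8} D(W)={3,4,5,6,7,8}: V {1,2,3,8}->{1,2,3}
So after constraint 1: D(V) = {1,2,3}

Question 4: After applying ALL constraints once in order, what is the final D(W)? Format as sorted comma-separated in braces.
Constraint 1 (V < W) on D(V)={1,2,3,8} D(W)={3,4,5,6,7,8}: V {1,2,3,8}->{1,2,3}
Constraint 2 (V + Z = W) on D(V)={1,2,3} D(Z)={1,2,3,7,8} D(W)={3,4,5,6,7,8}: Z {1,2,3,7,8}->{1,2,3,7}; W {3,4,5,6,7,8}->{3,4,5,6,8}
Constraint 3 (W != V) on D(W)={3,4,5,6,8} D(V)={1,2,3}: no change
Constraint 4 (Z != W) on D(Z)={1,2,3,7} D(W)={3,4,5,6,8}: no change
So after all 4 constraints: D(W) = {3,4,5,6,8}

Answer: {3,4,5,6,8}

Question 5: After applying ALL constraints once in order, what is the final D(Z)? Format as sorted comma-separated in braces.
Answer: {1,2,3,7}

Derivation:
Constraint 1 (V < W) on D(V)={1,2,3,8} D(W)={3,4,5,6,7,8}: V {1,2,3,8}->{1,2,3}
Constraint 2 (V + Z = W) on D(V)={1,2,3} D(Z)={1,2,3,7,8} D(W)={3,4,5,6,7,8}: Z {1,2,3,7,8}->{1,2,3,7}; W {3,4,5,6,7,8}->{3,4,5,6,8}
Constraint 3 (W != V) on D(W)={3,4,5,6,8} D(V)={1,2,3}: no change
Constraint 4 (Z != W) on D(Z)={1,2,3,7} D(W)={3,4,5,6,8}: no change
So after all 4 constraints: D(Z) = {1,2,3,7}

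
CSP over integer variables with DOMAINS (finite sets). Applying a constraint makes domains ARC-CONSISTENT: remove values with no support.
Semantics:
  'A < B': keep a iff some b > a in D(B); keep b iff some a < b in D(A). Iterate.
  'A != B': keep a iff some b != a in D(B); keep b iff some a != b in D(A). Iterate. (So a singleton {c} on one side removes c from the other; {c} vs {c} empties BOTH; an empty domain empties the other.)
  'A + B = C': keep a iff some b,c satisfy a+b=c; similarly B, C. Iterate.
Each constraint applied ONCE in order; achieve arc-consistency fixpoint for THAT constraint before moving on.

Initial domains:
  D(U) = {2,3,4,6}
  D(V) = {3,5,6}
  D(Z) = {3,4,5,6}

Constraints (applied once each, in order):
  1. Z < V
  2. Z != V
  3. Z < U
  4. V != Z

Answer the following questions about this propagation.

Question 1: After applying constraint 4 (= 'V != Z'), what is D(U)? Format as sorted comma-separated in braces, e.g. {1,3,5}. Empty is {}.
Constraint 1 (Z < V) on D(Z)={3,4,5,6} D(V)={3,5,6}: Z {3,4,5,6}->{3,4,5}; V {3,5,6}->{5,6}
Constraint 2 (Z != V) on D(Z)={3,4,5} D(V)={5,6}: no change
Constraint 3 (Z < U) on D(Z)={3,4,5} D(U)={2,3,4,6}: U {2,3,4,6}->{4,6}
Constraint 4 (V != Z) on D(V)={5,6} D(Z)={3,4,5}: no change
So after constraint 4: D(U) = {4,6}

Answer: {4,6}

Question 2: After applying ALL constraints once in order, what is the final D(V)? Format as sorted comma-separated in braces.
Answer: {5,6}

Derivation:
Constraint 1 (Z < V) on D(Z)={3,4,5,6} D(V)={3,5,6}: Z {3,4,5,6}->{3,4,5}; V {3,5,6}->{5,6}
Constraint 2 (Z != V) on D(Z)={3,4,5} D(V)={5,6}: no change
Constraint 3 (Z < U) on D(Z)={3,4,5} D(U)={2,3,4,6}: U {2,3,4,6}->{4,6}
Constraint 4 (V != Z) on D(V)={5,6} D(Z)={3,4,5}: no change
So after all 4 constraints: D(V) = {5,6}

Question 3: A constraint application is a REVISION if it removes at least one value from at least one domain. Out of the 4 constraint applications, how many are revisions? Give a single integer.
Answer: 2

Derivation:
Constraint 1 (Z < V) on D(Z)={3,4,5,6} D(V)={3,5,6}: Z {3,4,5,6}->{3,4,5}; V {3,5,6}->{5,6} => REVISION
Constraint 2 (Z != V) on D(Z)={3,4,5} D(V)={5,6}: no change => not a revision
Constraint 3 (Z < U) on D(Z)={3,4,5} D(U)={2,3,4,6}: U {2,3,4,6}->{4,6} => REVISION
Constraint 4 (V != Z) on D(V)={5,6} D(Z)={3,4,5}: no change => not a revision
Total revisions = 2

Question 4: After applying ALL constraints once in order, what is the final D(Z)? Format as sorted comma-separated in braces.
Answer: {3,4,5}

Derivation:
Constraint 1 (Z < V) on D(Z)={3,4,5,6} D(V)={3,5,6}: Z {3,4,5,6}->{3,4,5}; V {3,5,6}->{5,6}
Constraint 2 (Z != V) on D(Z)={3,4,5} D(V)={5,6}: no change
Constraint 3 (Z < U) on D(Z)={3,4,5} D(U)={2,3,4,6}: U {2,3,4,6}->{4,6}
Constraint 4 (V != Z) on D(V)={5,6} D(Z)={3,4,5}: no change
So after all 4 constraints: D(Z) = {3,4,5}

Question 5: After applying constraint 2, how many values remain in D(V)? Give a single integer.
Constraint 1 (Z < V) on D(Z)={3,4,5,6} D(V)={3,5,6}: Z {3,4,5,6}->{3,4,5}; V {3,5,6}->{5,6}
Constraint 2 (Z != V) on D(Z)={3,4,5} D(V)={5,6}: no change
So after constraint 2: D(V)={5,6}, size = 2

Answer: 2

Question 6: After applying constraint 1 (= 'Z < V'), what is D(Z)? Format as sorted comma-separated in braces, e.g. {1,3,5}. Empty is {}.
Answer: {3,4,5}

Derivation:
Constraint 1 (Z < V) on D(Z)={3,4,5,6} D(V)={3,5,6}: Z {3,4,5,6}->{3,4,5}; V {3,5,6}->{5,6}
So after constraint 1: D(Z) = {3,4,5}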